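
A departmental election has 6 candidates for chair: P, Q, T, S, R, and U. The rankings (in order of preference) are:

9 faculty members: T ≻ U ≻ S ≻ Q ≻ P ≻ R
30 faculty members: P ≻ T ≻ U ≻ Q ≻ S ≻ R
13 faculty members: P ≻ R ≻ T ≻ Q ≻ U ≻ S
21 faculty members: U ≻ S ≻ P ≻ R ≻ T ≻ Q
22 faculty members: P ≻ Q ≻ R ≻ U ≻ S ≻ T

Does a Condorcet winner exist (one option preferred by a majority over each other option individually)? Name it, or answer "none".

P

P vs Q: 86–9 for P.
P vs T: 86–9 for P.
P vs S: 65–30 for P.
P vs R: 95–0 for P.
P vs U: 65–30 for P.
P beats every other option head-to-head.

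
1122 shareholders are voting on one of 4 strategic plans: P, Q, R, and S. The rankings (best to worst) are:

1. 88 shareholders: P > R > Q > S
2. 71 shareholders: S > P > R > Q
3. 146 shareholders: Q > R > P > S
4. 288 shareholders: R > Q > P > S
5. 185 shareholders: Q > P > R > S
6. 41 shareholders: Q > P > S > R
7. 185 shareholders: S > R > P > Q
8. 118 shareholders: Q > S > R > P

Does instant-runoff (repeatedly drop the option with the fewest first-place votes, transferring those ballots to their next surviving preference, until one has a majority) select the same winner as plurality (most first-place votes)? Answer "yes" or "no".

Instant-runoff — R1 P 88, Q 490, R 288, S 256 (P out); R2 Q 490, R 376, S 256 (S out); R3 Q 490, R 632 (R winner). Winner: R.
Plurality — first-place votes: P 88, Q 490, R 288, S 256. Winner: Q.
The two methods disagree.

no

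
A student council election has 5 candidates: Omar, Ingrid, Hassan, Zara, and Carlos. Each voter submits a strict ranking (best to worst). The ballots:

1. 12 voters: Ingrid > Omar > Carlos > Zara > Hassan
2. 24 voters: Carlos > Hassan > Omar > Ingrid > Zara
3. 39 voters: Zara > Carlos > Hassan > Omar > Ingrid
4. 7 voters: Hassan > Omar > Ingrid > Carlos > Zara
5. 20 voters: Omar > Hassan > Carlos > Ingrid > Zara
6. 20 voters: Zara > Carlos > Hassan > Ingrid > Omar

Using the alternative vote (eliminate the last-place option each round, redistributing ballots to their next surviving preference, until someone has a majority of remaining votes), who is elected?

Omar

Round 1: Omar 20, Ingrid 12, Hassan 7, Zara 59, Carlos 24. Eliminate Hassan.
Round 2: Omar 27, Ingrid 12, Zara 59, Carlos 24. Eliminate Ingrid.
Round 3: Omar 39, Zara 59, Carlos 24. Eliminate Carlos.
Round 4: Omar 63, Zara 59. Omar has a majority.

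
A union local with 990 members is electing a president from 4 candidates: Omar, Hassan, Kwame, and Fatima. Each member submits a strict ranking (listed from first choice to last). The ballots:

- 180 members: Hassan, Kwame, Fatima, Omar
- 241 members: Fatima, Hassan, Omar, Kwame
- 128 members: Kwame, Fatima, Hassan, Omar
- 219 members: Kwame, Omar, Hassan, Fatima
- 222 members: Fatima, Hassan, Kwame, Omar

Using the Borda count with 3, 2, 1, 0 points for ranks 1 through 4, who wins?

Fatima

Omar: 180·0 + 241·1 + 128·0 + 219·2 + 222·0 = 679
Hassan: 180·3 + 241·2 + 128·1 + 219·1 + 222·2 = 1813
Kwame: 180·2 + 241·0 + 128·3 + 219·3 + 222·1 = 1623
Fatima: 180·1 + 241·3 + 128·2 + 219·0 + 222·3 = 1825
Fatima has the highest Borda score (1825).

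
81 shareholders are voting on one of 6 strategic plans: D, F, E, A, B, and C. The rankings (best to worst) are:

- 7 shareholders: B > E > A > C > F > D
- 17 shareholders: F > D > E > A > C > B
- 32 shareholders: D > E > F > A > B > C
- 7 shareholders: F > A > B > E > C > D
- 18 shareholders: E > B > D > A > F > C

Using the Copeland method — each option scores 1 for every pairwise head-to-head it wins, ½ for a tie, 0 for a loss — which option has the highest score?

D: beats F, E, A, B, and C → score 5.
F: beats A, B, and C; loses to D and E → score 3.
E: beats F, A, B, and C; loses to D → score 4.
A: beats B and C; loses to D, F, and E → score 2.
B: beats C; loses to D, F, E, and A → score 1.
C: loses to D, F, E, A, and B → score 0.
D has the best pairwise record.

D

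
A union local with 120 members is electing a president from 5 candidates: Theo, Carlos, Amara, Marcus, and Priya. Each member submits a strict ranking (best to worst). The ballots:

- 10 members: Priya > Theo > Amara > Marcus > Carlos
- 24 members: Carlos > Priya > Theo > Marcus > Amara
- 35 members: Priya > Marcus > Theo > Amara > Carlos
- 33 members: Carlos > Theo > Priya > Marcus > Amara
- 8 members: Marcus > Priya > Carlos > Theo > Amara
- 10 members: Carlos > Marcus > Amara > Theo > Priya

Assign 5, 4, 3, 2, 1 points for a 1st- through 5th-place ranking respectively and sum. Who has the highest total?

Priya

Theo: 10·4 + 24·3 + 35·3 + 33·4 + 8·2 + 10·2 = 385
Carlos: 10·1 + 24·5 + 35·1 + 33·5 + 8·3 + 10·5 = 404
Amara: 10·3 + 24·1 + 35·2 + 33·1 + 8·1 + 10·3 = 195
Marcus: 10·2 + 24·2 + 35·4 + 33·2 + 8·5 + 10·4 = 354
Priya: 10·5 + 24·4 + 35·5 + 33·3 + 8·4 + 10·1 = 462
Priya has the highest Borda score (462).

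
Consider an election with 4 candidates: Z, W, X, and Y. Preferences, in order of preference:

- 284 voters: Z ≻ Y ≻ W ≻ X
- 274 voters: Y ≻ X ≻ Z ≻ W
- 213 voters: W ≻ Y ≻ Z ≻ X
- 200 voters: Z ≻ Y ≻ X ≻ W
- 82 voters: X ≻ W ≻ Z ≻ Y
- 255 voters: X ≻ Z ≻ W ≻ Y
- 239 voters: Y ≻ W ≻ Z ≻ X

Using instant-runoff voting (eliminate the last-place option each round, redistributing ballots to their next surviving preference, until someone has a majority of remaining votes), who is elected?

Z

Round 1: Z 484, W 213, X 337, Y 513. Eliminate W.
Round 2: Z 484, X 337, Y 726. Eliminate X.
Round 3: Z 821, Y 726. Z has a majority.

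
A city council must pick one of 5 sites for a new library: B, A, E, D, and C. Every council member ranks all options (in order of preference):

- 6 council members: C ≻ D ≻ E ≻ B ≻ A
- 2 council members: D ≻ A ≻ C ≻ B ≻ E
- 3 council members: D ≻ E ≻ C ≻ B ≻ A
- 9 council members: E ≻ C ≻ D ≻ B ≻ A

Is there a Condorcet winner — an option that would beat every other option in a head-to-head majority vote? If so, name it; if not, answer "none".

none

Checking pairwise contests:
E beats B 18–2.
B beats A 18–2.
D beats E 11–9.
C beats D 15–5.
E beats C 12–8.
Every option loses at least one head-to-head, so there is no Condorcet winner.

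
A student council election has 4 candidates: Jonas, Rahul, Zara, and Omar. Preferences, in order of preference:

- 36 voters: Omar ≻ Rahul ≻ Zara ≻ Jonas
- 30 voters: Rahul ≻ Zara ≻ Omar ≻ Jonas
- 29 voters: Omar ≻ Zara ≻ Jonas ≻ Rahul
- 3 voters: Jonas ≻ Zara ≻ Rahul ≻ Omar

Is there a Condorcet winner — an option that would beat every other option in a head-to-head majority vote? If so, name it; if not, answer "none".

Omar vs Jonas: 95–3 for Omar.
Omar vs Rahul: 65–33 for Omar.
Omar vs Zara: 65–33 for Omar.
Omar beats every other option head-to-head.

Omar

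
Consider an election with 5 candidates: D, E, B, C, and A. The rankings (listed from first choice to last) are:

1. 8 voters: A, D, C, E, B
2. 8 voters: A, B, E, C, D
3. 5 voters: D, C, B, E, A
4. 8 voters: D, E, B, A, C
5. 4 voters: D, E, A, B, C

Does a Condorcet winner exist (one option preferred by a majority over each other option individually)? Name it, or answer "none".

D vs E: 25–8 for D.
D vs B: 25–8 for D.
D vs C: 25–8 for D.
D vs A: 17–16 for D.
D beats every other option head-to-head.

D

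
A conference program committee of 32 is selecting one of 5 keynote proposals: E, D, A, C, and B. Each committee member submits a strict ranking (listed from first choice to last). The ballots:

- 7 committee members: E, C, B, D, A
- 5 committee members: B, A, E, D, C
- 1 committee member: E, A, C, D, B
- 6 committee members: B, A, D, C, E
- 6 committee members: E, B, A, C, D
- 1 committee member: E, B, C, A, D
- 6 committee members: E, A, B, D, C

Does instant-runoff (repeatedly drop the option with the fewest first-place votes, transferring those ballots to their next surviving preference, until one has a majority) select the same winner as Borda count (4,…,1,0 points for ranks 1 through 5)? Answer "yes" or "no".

Instant-runoff — R1 E 21, D 0, A 0, C 0, B 11 (E winner). Winner: E.
Borda — scores: E 94, D 31, A 67, C 37, B 91. Winner: E.
The two methods agree.

yes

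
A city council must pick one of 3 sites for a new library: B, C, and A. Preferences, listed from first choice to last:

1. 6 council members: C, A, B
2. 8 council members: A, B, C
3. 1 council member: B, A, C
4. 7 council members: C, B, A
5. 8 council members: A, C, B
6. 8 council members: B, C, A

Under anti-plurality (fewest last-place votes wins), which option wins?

C

Last-place votes: B 14, C 9, A 15.
C is ranked last by the fewest voters, so C wins.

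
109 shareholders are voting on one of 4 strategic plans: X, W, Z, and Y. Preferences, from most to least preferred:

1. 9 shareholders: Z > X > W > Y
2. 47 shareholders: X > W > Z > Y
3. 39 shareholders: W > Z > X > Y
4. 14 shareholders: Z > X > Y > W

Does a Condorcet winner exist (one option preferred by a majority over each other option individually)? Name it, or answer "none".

none

Checking pairwise contests:
Z beats X 62–47.
X beats W 70–39.
W beats Z 86–23.
X beats Y 109–0.
Every option loses at least one head-to-head, so there is no Condorcet winner.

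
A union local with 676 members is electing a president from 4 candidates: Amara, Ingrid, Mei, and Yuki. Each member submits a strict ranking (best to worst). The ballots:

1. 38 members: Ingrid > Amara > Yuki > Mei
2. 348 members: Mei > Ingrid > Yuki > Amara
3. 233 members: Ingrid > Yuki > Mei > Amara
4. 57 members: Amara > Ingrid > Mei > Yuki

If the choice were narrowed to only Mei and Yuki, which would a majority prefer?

Mei

Voters preferring Mei to Yuki: 405; preferring Yuki to Mei: 271.
Mei wins the head-to-head.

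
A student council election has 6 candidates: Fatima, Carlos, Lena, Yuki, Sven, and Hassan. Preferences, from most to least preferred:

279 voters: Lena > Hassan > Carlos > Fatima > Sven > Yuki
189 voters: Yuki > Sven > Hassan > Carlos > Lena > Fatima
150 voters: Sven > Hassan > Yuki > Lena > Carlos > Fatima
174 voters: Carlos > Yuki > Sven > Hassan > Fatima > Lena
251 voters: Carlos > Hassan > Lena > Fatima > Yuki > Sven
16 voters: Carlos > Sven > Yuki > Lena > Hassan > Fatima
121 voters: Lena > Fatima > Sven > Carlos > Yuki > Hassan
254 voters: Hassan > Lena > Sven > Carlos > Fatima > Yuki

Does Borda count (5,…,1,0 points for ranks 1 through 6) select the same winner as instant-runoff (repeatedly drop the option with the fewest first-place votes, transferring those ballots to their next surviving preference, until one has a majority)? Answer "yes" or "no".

Borda — scores: Fatima 1972, Carlos 4320, Lena 4290, Yuki 2511, Sven 3496, Hassan 4921. Winner: Hassan.
Instant-runoff — R1 Fatima 0, Carlos 441, Lena 400, Yuki 189, Sven 150, Hassan 254 (Fatima out); R2 Carlos 441, Lena 400, Yuki 189, Sven 150, Hassan 254 (Sven out); R3 Carlos 441, Lena 400, Yuki 189, Hassan 404 (Yuki out); R4 Carlos 441, Lena 400, Hassan 593 (Lena out); R5 Carlos 562, Hassan 872 (Hassan winner). Winner: Hassan.
The two methods agree.

yes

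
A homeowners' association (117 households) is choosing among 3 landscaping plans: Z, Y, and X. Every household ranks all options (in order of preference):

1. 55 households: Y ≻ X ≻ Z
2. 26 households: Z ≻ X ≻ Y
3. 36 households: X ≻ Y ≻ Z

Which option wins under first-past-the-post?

Y

First-place votes: Z 26, Y 55, X 36.
Y has the most first-place votes.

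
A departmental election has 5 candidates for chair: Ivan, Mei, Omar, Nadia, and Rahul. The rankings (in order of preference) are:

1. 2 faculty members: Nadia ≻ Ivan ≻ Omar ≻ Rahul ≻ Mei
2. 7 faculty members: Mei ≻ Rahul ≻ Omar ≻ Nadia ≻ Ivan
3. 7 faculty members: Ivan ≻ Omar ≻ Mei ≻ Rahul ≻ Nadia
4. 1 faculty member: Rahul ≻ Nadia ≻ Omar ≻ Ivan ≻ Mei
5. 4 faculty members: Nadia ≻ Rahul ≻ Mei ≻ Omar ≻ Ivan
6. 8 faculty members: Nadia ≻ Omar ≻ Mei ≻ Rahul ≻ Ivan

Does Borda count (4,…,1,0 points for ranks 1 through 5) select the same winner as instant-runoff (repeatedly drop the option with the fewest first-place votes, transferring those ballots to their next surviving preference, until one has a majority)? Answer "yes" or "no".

no

Borda — scores: Ivan 35, Mei 66, Omar 69, Nadia 66, Rahul 54. Winner: Omar.
Instant-runoff — R1 Ivan 7, Mei 7, Omar 0, Nadia 14, Rahul 1 (Omar out); R2 Ivan 7, Mei 7, Nadia 14, Rahul 1 (Rahul out); R3 Ivan 7, Mei 7, Nadia 15 (Nadia winner). Winner: Nadia.
The two methods disagree.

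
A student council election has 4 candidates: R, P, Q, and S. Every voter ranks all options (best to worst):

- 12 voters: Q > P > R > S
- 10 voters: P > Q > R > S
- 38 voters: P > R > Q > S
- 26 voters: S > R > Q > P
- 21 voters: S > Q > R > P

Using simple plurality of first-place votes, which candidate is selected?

First-place votes: R 0, P 48, Q 12, S 47.
P has the most first-place votes.

P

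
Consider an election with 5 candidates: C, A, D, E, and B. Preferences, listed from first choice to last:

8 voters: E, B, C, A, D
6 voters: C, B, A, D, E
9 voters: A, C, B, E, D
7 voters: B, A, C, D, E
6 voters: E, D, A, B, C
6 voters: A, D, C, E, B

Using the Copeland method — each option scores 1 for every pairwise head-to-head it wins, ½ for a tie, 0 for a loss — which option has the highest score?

A

C: beats D and E; ties B; loses to A → score 2.5.
A: beats C, D, and E; ties B → score 3.5.
D: loses to C, A, E, and B → score 0.
E: beats D; loses to C, A, and B → score 1.
B: beats D and E; ties C and A → score 3.
A has the best pairwise record.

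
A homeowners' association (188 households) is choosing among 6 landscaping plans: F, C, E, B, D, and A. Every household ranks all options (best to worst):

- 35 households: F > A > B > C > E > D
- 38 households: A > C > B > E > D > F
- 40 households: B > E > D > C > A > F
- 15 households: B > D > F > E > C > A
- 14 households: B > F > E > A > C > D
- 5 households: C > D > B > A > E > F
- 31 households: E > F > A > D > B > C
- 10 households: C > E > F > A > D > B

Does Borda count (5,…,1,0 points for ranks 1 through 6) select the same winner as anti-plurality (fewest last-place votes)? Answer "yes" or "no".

no

Borda — scores: F 430, C 406, E 543, B 610, D 310, A 521. Winner: B.
Anti-plurality — last-place votes: F 83, C 31, E 0, B 10, D 49, A 15. Winner: E.
The two methods disagree.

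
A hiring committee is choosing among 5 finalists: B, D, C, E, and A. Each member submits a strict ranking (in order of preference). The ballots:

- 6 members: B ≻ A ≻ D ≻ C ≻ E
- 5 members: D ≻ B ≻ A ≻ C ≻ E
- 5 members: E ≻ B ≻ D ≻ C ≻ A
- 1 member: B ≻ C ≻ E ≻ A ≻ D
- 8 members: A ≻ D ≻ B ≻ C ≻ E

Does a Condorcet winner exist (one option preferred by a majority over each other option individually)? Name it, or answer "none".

Checking pairwise contests:
D beats B 13–12.
A beats D 15–10.
B beats C 25–0.
B beats E 20–5.
B beats A 17–8.
Every option loses at least one head-to-head, so there is no Condorcet winner.

none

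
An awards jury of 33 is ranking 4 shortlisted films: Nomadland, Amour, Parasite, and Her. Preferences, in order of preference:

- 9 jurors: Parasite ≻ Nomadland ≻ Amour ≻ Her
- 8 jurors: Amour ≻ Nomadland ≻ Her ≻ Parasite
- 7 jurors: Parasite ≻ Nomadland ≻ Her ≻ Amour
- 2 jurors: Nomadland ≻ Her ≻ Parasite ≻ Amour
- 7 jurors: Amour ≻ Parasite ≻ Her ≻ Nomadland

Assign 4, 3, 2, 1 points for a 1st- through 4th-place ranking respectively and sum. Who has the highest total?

Parasite

Nomadland: 9·3 + 8·3 + 7·3 + 2·4 + 7·1 = 87
Amour: 9·2 + 8·4 + 7·1 + 2·1 + 7·4 = 87
Parasite: 9·4 + 8·1 + 7·4 + 2·2 + 7·3 = 97
Her: 9·1 + 8·2 + 7·2 + 2·3 + 7·2 = 59
Parasite has the highest Borda score (97).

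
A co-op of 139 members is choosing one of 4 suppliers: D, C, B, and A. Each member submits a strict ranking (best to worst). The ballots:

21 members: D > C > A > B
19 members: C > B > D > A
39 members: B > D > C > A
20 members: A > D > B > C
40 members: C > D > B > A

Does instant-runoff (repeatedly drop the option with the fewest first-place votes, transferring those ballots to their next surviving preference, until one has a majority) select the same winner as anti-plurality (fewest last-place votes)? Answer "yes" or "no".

Instant-runoff — R1 D 21, C 59, B 39, A 20 (A out); R2 D 41, C 59, B 39 (B out); R3 D 80, C 59 (D winner). Winner: D.
Anti-plurality — last-place votes: D 0, C 20, B 21, A 98. Winner: D.
The two methods agree.

yes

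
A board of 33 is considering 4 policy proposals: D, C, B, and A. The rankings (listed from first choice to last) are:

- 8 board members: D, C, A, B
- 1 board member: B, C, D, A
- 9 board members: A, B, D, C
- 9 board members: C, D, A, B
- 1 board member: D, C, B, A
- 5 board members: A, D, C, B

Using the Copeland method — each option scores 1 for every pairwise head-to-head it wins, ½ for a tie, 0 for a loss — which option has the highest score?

D: beats C, B, and A → score 3.
C: beats B and A; loses to D → score 2.
B: loses to D, C, and A → score 0.
A: beats B; loses to D and C → score 1.
D has the best pairwise record.

D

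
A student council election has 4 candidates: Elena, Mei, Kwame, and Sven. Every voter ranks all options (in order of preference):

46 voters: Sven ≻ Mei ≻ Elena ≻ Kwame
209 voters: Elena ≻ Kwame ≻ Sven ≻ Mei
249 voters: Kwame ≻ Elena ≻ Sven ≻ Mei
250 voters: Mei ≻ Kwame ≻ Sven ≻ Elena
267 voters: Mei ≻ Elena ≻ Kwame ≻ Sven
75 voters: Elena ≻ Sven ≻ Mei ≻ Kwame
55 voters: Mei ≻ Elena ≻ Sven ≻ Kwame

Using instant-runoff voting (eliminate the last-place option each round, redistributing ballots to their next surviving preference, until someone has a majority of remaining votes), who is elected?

Round 1: Elena 284, Mei 572, Kwame 249, Sven 46. Eliminate Sven.
Round 2: Elena 284, Mei 618, Kwame 249. Mei has a majority.

Mei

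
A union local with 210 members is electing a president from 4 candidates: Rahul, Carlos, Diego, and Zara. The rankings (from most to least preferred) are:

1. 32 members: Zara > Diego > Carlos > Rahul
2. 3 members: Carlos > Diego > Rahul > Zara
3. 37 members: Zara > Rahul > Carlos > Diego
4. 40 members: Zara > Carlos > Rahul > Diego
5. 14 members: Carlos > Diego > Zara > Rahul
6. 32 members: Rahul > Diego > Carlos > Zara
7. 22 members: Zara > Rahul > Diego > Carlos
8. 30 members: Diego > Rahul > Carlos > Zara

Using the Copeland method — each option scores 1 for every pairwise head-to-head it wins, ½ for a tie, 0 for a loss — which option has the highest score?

Zara

Rahul: beats Carlos and Diego; loses to Zara → score 2.
Carlos: loses to Rahul, Diego, and Zara → score 0.
Diego: beats Carlos; loses to Rahul and Zara → score 1.
Zara: beats Rahul, Carlos, and Diego → score 3.
Zara has the best pairwise record.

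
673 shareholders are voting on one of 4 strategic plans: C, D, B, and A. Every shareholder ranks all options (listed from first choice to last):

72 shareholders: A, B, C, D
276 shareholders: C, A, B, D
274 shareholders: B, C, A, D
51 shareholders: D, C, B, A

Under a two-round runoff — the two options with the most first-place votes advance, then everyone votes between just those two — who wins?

Round 1 first-place votes: C 276, D 51, B 274, A 72.
C and B advance.
Runoff: C is preferred to B by 327 voters; B by 346.
B wins the runoff.

B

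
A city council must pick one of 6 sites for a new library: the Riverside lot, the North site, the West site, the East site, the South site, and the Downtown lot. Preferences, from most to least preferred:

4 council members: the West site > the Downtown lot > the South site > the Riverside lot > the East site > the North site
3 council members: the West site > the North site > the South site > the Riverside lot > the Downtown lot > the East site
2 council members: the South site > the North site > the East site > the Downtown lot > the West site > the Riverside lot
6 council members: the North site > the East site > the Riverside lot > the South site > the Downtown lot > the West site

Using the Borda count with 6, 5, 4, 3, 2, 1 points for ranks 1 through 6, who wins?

the North site

the Riverside lot: 4·3 + 3·3 + 2·1 + 6·4 = 47
the North site: 4·1 + 3·5 + 2·5 + 6·6 = 65
the West site: 4·6 + 3·6 + 2·2 + 6·1 = 52
the East site: 4·2 + 3·1 + 2·4 + 6·5 = 49
the South site: 4·4 + 3·4 + 2·6 + 6·3 = 58
the Downtown lot: 4·5 + 3·2 + 2·3 + 6·2 = 44
the North site has the highest Borda score (65).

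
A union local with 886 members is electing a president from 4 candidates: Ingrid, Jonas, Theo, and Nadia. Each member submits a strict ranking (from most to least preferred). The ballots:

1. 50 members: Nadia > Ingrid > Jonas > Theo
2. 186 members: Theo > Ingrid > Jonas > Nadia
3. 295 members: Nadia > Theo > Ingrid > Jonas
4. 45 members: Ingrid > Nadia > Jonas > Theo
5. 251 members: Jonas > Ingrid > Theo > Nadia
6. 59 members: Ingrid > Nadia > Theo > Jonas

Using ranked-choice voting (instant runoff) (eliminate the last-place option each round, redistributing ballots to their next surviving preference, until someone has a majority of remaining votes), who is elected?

Nadia

Round 1: Ingrid 104, Jonas 251, Theo 186, Nadia 345. Eliminate Ingrid.
Round 2: Jonas 251, Theo 186, Nadia 449. Nadia has a majority.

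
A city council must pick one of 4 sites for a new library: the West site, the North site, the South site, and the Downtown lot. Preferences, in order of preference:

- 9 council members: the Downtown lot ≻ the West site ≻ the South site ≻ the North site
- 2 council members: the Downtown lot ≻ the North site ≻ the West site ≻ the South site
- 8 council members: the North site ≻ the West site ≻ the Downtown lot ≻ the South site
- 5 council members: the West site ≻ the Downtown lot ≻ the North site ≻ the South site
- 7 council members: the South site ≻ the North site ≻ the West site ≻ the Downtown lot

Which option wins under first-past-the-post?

the Downtown lot

First-place votes: the West site 5, the North site 8, the South site 7, the Downtown lot 11.
the Downtown lot has the most first-place votes.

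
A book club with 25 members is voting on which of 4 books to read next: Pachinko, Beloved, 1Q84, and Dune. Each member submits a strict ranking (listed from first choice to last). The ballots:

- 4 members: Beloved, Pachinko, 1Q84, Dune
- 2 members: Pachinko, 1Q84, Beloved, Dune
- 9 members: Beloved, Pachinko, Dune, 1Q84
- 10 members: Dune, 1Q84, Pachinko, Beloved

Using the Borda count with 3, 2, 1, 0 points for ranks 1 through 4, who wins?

Pachinko: 4·2 + 2·3 + 9·2 + 10·1 = 42
Beloved: 4·3 + 2·1 + 9·3 + 10·0 = 41
1Q84: 4·1 + 2·2 + 9·0 + 10·2 = 28
Dune: 4·0 + 2·0 + 9·1 + 10·3 = 39
Pachinko has the highest Borda score (42).

Pachinko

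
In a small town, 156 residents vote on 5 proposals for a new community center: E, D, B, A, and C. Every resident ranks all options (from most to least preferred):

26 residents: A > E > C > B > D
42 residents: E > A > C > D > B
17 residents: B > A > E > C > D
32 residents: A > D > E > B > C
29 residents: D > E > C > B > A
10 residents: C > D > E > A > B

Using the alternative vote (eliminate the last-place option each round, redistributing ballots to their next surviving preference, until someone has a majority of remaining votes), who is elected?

Round 1: E 42, D 29, B 17, A 58, C 10. Eliminate C.
Round 2: E 42, D 39, B 17, A 58. Eliminate B.
Round 3: E 42, D 39, A 75. Eliminate D.
Round 4: E 81, A 75. E has a majority.

E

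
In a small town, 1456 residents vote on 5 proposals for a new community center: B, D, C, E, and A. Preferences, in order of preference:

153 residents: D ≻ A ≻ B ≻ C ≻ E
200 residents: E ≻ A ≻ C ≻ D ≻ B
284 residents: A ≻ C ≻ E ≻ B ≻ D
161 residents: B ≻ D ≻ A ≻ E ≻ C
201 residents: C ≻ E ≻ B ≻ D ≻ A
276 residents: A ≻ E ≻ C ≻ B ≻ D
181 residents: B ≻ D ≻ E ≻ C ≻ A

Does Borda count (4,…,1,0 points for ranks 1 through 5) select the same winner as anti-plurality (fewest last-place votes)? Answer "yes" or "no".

no

Borda — scores: B 2636, D 2039, C 2942, E 3322, A 3621. Winner: A.
Anti-plurality — last-place votes: B 200, D 560, C 161, E 153, A 382. Winner: E.
The two methods disagree.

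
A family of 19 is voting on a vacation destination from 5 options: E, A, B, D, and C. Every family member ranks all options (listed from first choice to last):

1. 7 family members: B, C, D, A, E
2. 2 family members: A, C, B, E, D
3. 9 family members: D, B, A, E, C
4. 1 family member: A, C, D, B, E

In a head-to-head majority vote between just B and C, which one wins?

Voters preferring B to C: 16; preferring C to B: 3.
B wins the head-to-head.

B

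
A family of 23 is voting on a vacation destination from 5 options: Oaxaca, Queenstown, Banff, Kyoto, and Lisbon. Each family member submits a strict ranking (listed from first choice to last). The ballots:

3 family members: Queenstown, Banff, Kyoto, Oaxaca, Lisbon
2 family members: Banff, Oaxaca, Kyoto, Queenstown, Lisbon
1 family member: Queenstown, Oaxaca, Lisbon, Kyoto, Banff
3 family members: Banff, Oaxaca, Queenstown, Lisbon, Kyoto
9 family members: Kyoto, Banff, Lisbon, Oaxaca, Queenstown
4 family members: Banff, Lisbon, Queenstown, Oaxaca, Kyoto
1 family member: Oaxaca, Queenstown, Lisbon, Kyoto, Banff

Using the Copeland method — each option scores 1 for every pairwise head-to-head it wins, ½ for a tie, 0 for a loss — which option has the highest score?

Banff

Oaxaca: beats Queenstown; loses to Banff, Kyoto, and Lisbon → score 1.
Queenstown: beats Kyoto; loses to Oaxaca, Banff, and Lisbon → score 1.
Banff: beats Oaxaca, Queenstown, Kyoto, and Lisbon → score 4.
Kyoto: beats Oaxaca and Lisbon; loses to Queenstown and Banff → score 2.
Lisbon: beats Oaxaca and Queenstown; loses to Banff and Kyoto → score 2.
Banff has the best pairwise record.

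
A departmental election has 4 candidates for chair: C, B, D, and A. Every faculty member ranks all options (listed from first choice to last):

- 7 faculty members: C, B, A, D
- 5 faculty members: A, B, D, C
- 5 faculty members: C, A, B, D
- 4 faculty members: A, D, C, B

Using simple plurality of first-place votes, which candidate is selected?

C

First-place votes: C 12, B 0, D 0, A 9.
C has the most first-place votes.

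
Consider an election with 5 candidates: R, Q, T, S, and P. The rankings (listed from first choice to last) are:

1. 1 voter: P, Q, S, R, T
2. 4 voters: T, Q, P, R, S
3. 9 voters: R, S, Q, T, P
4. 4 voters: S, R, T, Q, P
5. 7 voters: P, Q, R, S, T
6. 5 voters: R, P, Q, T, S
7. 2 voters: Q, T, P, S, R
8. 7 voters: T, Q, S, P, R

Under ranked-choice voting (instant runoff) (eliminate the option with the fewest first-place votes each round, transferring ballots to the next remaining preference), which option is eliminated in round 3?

P

Round 1: R 14, Q 2, T 11, S 4, P 8. Eliminate Q.
Round 2: R 14, T 13, S 4, P 8. Eliminate S.
Round 3: R 18, T 13, P 8. Eliminate P.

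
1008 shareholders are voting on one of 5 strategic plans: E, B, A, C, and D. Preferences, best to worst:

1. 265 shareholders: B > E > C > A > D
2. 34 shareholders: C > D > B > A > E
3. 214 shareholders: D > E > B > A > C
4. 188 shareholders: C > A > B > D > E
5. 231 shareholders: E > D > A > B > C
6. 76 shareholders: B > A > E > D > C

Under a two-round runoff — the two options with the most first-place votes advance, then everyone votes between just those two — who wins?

Round 1 first-place votes: E 231, B 341, A 0, C 222, D 214.
B and E advance.
Runoff: B is preferred to E by 563 voters; E by 445.
B wins the runoff.

B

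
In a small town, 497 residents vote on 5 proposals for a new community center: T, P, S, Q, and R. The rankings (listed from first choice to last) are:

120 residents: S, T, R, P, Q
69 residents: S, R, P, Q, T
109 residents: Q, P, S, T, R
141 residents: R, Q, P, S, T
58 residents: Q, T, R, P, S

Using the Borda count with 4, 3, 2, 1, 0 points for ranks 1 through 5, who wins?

Q

T: 120·3 + 69·0 + 109·1 + 141·0 + 58·3 = 643
P: 120·1 + 69·2 + 109·3 + 141·2 + 58·1 = 925
S: 120·4 + 69·4 + 109·2 + 141·1 + 58·0 = 1115
Q: 120·0 + 69·1 + 109·4 + 141·3 + 58·4 = 1160
R: 120·2 + 69·3 + 109·0 + 141·4 + 58·2 = 1127
Q has the highest Borda score (1160).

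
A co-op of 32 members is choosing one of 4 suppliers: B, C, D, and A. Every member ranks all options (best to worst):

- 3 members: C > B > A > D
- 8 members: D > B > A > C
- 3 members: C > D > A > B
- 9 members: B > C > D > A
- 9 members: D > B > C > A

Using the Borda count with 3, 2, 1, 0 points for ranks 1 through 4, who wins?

B

B: 3·2 + 8·2 + 3·0 + 9·3 + 9·2 = 67
C: 3·3 + 8·0 + 3·3 + 9·2 + 9·1 = 45
D: 3·0 + 8·3 + 3·2 + 9·1 + 9·3 = 66
A: 3·1 + 8·1 + 3·1 + 9·0 + 9·0 = 14
B has the highest Borda score (67).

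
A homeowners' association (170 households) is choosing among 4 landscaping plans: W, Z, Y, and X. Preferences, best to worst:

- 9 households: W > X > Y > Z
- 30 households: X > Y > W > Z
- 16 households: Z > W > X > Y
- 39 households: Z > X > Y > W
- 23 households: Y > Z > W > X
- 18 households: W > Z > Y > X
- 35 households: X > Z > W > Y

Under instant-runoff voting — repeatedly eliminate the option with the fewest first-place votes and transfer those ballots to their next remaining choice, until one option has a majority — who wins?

Z

Round 1: W 27, Z 55, Y 23, X 65. Eliminate Y.
Round 2: W 27, Z 78, X 65. Eliminate W.
Round 3: Z 96, X 74. Z has a majority.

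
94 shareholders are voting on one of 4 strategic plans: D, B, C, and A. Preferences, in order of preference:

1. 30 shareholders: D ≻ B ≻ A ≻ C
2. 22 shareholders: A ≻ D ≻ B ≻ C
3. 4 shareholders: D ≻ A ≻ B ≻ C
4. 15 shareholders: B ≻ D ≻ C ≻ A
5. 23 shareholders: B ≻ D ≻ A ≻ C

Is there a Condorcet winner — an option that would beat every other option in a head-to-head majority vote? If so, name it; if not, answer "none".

D

D vs B: 56–38 for D.
D vs C: 94–0 for D.
D vs A: 72–22 for D.
D beats every other option head-to-head.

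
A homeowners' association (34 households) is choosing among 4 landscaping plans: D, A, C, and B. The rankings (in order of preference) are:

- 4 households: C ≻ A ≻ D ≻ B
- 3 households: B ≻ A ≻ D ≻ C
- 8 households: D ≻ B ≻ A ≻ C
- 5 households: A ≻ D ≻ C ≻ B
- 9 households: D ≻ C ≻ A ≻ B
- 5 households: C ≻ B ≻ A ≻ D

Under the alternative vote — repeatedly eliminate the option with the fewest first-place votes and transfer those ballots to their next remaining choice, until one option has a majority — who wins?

D

Round 1: D 17, A 5, C 9, B 3. Eliminate B.
Round 2: D 17, A 8, C 9. Eliminate A.
Round 3: D 25, C 9. D has a majority.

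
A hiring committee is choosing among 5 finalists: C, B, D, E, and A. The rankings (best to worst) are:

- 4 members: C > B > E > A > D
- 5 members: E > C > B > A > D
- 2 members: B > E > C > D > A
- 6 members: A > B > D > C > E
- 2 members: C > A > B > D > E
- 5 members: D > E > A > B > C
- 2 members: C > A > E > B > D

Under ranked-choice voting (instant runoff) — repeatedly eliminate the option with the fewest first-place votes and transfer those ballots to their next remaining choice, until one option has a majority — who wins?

C

Round 1: C 8, B 2, D 5, E 5, A 6. Eliminate B.
Round 2: C 8, D 5, E 7, A 6. Eliminate D.
Round 3: C 8, E 12, A 6. Eliminate A.
Round 4: C 14, E 12. C has a majority.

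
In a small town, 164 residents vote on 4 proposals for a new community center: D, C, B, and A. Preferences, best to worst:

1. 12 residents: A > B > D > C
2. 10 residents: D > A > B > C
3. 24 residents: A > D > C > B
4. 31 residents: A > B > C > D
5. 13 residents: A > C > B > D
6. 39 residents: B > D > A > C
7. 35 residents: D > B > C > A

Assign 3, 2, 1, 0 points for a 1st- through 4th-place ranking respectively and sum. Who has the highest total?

D: 12·1 + 10·3 + 24·2 + 31·0 + 13·0 + 39·2 + 35·3 = 273
C: 12·0 + 10·0 + 24·1 + 31·1 + 13·2 + 39·0 + 35·1 = 116
B: 12·2 + 10·1 + 24·0 + 31·2 + 13·1 + 39·3 + 35·2 = 296
A: 12·3 + 10·2 + 24·3 + 31·3 + 13·3 + 39·1 + 35·0 = 299
A has the highest Borda score (299).

A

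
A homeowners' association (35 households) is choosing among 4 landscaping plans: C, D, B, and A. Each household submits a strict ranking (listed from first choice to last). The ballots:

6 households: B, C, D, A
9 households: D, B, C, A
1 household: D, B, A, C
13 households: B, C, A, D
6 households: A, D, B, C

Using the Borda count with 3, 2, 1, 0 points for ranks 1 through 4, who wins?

B

C: 6·2 + 9·1 + 1·0 + 13·2 + 6·0 = 47
D: 6·1 + 9·3 + 1·3 + 13·0 + 6·2 = 48
B: 6·3 + 9·2 + 1·2 + 13·3 + 6·1 = 83
A: 6·0 + 9·0 + 1·1 + 13·1 + 6·3 = 32
B has the highest Borda score (83).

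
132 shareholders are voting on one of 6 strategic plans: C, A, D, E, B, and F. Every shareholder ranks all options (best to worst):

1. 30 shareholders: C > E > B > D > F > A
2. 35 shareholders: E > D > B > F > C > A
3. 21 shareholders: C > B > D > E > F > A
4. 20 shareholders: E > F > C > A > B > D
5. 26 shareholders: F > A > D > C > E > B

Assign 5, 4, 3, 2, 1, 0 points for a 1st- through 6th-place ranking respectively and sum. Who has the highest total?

E

C: 30·5 + 35·1 + 21·5 + 20·3 + 26·2 = 402
A: 30·0 + 35·0 + 21·0 + 20·2 + 26·4 = 144
D: 30·2 + 35·4 + 21·3 + 20·0 + 26·3 = 341
E: 30·4 + 35·5 + 21·2 + 20·5 + 26·1 = 463
B: 30·3 + 35·3 + 21·4 + 20·1 + 26·0 = 299
F: 30·1 + 35·2 + 21·1 + 20·4 + 26·5 = 331
E has the highest Borda score (463).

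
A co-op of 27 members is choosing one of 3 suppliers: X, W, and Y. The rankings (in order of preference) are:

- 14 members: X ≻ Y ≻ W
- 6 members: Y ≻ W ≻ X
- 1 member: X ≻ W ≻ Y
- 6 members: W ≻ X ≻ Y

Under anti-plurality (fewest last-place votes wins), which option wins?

X

Last-place votes: X 6, W 14, Y 7.
X is ranked last by the fewest voters, so X wins.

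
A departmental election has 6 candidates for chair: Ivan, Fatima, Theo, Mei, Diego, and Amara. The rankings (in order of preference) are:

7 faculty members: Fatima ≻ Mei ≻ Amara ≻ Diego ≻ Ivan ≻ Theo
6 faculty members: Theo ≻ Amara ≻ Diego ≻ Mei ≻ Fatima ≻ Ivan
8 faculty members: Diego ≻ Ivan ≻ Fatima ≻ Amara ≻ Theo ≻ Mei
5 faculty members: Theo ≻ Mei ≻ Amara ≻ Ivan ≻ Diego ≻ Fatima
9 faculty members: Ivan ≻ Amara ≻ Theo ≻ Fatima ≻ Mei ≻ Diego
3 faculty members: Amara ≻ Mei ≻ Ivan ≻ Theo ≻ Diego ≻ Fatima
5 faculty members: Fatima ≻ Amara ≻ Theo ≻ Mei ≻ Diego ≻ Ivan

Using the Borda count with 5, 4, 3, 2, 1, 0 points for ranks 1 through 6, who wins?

Ivan: 7·1 + 6·0 + 8·4 + 5·2 + 9·5 + 3·3 + 5·0 = 103
Fatima: 7·5 + 6·1 + 8·3 + 5·0 + 9·2 + 3·0 + 5·5 = 108
Theo: 7·0 + 6·5 + 8·1 + 5·5 + 9·3 + 3·2 + 5·3 = 111
Mei: 7·4 + 6·2 + 8·0 + 5·4 + 9·1 + 3·4 + 5·2 = 91
Diego: 7·2 + 6·3 + 8·5 + 5·1 + 9·0 + 3·1 + 5·1 = 85
Amara: 7·3 + 6·4 + 8·2 + 5·3 + 9·4 + 3·5 + 5·4 = 147
Amara has the highest Borda score (147).

Amara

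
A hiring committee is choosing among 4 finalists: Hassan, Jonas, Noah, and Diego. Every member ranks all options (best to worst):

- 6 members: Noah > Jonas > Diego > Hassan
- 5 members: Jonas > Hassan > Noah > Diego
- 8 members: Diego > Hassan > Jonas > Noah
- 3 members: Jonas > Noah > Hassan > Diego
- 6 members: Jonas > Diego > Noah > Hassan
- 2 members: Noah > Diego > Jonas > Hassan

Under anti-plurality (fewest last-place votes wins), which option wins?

Last-place votes: Hassan 14, Jonas 0, Noah 8, Diego 8.
Jonas is ranked last by the fewest voters, so Jonas wins.

Jonas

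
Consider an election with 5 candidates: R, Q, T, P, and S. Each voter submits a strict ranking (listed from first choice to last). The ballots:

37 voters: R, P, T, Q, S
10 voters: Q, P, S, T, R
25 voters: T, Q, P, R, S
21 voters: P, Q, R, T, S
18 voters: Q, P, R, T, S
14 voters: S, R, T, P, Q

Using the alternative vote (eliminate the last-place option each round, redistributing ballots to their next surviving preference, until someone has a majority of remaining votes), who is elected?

Q

Round 1: R 37, Q 28, T 25, P 21, S 14. Eliminate S.
Round 2: R 51, Q 28, T 25, P 21. Eliminate P.
Round 3: R 51, Q 49, T 25. Eliminate T.
Round 4: R 51, Q 74. Q has a majority.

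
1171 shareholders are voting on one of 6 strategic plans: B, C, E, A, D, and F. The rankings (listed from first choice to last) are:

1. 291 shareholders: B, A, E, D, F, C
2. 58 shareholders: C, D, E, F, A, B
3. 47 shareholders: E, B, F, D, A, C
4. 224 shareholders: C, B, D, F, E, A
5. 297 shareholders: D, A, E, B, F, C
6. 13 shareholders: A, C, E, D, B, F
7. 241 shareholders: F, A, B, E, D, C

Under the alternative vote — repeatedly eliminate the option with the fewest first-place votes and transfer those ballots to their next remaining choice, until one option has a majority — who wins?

B

Round 1: B 291, C 282, E 47, A 13, D 297, F 241. Eliminate A.
Round 2: B 291, C 295, E 47, D 297, F 241. Eliminate E.
Round 3: B 338, C 295, D 297, F 241. Eliminate F.
Round 4: B 579, C 295, D 297. Eliminate C.
Round 5: B 803, D 368. B has a majority.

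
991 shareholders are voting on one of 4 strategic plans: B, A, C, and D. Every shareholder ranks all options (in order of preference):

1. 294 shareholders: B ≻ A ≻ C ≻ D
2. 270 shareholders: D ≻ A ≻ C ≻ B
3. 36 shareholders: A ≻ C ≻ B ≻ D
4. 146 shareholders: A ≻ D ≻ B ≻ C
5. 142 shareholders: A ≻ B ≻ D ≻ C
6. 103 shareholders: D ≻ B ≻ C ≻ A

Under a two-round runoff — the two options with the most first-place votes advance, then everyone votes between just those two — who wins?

Round 1 first-place votes: B 294, A 324, C 0, D 373.
D and A advance.
Runoff: D is preferred to A by 373 voters; A by 618.
A wins the runoff.

A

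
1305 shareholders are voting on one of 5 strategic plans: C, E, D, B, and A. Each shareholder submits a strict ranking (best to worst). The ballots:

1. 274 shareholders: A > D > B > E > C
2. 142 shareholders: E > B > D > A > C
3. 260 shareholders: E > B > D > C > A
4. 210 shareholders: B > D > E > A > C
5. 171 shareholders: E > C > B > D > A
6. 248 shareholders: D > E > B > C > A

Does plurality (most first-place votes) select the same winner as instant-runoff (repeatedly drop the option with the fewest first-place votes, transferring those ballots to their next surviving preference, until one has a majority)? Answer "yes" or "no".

no

Plurality — first-place votes: C 0, E 573, D 248, B 210, A 274. Winner: E.
Instant-runoff — R1 C 0, E 573, D 248, B 210, A 274 (C out); R2 E 573, D 248, B 210, A 274 (B out); R3 E 573, D 458, A 274 (A out); R4 E 573, D 732 (D winner). Winner: D.
The two methods disagree.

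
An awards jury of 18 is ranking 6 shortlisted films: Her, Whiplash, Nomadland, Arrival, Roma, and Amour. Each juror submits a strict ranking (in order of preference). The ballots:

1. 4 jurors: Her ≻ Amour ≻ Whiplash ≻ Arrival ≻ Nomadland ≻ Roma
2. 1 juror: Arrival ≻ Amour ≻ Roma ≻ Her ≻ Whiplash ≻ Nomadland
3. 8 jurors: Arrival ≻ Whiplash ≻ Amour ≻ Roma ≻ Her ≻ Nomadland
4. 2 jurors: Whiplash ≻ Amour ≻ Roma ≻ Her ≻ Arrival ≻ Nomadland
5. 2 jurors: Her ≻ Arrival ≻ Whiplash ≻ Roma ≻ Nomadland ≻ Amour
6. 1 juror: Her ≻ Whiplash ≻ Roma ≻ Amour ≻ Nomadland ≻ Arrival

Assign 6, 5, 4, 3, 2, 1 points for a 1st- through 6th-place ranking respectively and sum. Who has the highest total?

Her: 4·6 + 1·3 + 8·2 + 2·3 + 2·6 + 1·6 = 67
Whiplash: 4·4 + 1·2 + 8·5 + 2·6 + 2·4 + 1·5 = 83
Nomadland: 4·2 + 1·1 + 8·1 + 2·1 + 2·2 + 1·2 = 25
Arrival: 4·3 + 1·6 + 8·6 + 2·2 + 2·5 + 1·1 = 81
Roma: 4·1 + 1·4 + 8·3 + 2·4 + 2·3 + 1·4 = 50
Amour: 4·5 + 1·5 + 8·4 + 2·5 + 2·1 + 1·3 = 72
Whiplash has the highest Borda score (83).

Whiplash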